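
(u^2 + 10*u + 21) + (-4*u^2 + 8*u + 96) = -3*u^2 + 18*u + 117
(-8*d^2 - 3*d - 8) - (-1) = -8*d^2 - 3*d - 7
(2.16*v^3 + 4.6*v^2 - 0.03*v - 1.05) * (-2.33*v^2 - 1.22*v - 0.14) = -5.0328*v^5 - 13.3532*v^4 - 5.8445*v^3 + 1.8391*v^2 + 1.2852*v + 0.147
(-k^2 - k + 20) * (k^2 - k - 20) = -k^4 + 41*k^2 - 400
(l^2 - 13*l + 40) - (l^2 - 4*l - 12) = 52 - 9*l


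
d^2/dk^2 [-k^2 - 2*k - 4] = -2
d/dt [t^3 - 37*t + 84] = 3*t^2 - 37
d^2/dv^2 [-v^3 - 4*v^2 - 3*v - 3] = -6*v - 8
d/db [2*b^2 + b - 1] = 4*b + 1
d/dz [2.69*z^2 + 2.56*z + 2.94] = 5.38*z + 2.56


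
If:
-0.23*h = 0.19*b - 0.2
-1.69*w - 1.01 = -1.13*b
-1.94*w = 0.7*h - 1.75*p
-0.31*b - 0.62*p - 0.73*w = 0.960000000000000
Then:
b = -0.31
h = 1.13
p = -0.44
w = -0.81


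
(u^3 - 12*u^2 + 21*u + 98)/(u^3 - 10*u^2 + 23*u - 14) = (u^2 - 5*u - 14)/(u^2 - 3*u + 2)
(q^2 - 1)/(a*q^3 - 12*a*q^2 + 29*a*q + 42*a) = (q - 1)/(a*(q^2 - 13*q + 42))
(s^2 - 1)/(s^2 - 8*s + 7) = (s + 1)/(s - 7)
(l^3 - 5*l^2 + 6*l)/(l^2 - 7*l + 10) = l*(l - 3)/(l - 5)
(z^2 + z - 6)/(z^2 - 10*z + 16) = (z + 3)/(z - 8)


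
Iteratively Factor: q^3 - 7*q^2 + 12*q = (q - 4)*(q^2 - 3*q) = q*(q - 4)*(q - 3)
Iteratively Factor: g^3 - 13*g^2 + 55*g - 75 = (g - 3)*(g^2 - 10*g + 25) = (g - 5)*(g - 3)*(g - 5)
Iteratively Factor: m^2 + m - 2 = (m + 2)*(m - 1)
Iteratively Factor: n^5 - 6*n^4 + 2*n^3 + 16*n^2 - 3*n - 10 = (n - 1)*(n^4 - 5*n^3 - 3*n^2 + 13*n + 10) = (n - 1)*(n + 1)*(n^3 - 6*n^2 + 3*n + 10) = (n - 2)*(n - 1)*(n + 1)*(n^2 - 4*n - 5) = (n - 5)*(n - 2)*(n - 1)*(n + 1)*(n + 1)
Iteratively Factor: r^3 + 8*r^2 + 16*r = (r + 4)*(r^2 + 4*r) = (r + 4)^2*(r)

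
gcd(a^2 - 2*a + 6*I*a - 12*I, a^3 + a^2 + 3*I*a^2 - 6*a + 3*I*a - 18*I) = a - 2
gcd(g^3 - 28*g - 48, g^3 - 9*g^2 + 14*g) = 1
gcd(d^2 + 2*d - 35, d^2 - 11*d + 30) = d - 5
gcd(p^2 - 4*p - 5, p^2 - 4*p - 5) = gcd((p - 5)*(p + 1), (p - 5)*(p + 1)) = p^2 - 4*p - 5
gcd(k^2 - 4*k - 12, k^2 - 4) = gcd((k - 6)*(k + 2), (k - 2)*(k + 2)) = k + 2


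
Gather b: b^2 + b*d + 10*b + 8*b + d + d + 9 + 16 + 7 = b^2 + b*(d + 18) + 2*d + 32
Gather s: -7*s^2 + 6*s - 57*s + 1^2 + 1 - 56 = -7*s^2 - 51*s - 54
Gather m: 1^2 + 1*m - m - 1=0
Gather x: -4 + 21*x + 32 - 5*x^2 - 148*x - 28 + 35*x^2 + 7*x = 30*x^2 - 120*x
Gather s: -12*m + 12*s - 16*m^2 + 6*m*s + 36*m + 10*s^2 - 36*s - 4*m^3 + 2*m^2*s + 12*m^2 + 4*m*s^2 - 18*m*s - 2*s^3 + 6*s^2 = -4*m^3 - 4*m^2 + 24*m - 2*s^3 + s^2*(4*m + 16) + s*(2*m^2 - 12*m - 24)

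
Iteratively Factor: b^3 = (b)*(b^2) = b^2*(b)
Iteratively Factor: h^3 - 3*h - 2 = (h + 1)*(h^2 - h - 2) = (h - 2)*(h + 1)*(h + 1)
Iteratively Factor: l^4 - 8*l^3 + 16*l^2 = (l)*(l^3 - 8*l^2 + 16*l) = l^2*(l^2 - 8*l + 16) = l^2*(l - 4)*(l - 4)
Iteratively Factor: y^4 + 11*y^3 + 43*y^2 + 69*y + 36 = (y + 3)*(y^3 + 8*y^2 + 19*y + 12) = (y + 3)^2*(y^2 + 5*y + 4) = (y + 1)*(y + 3)^2*(y + 4)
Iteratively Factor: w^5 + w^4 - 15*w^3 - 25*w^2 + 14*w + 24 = (w + 2)*(w^4 - w^3 - 13*w^2 + w + 12) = (w - 1)*(w + 2)*(w^3 - 13*w - 12) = (w - 1)*(w + 2)*(w + 3)*(w^2 - 3*w - 4) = (w - 1)*(w + 1)*(w + 2)*(w + 3)*(w - 4)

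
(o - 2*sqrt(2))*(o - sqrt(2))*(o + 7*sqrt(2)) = o^3 + 4*sqrt(2)*o^2 - 38*o + 28*sqrt(2)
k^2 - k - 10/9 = (k - 5/3)*(k + 2/3)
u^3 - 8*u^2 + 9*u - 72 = (u - 8)*(u - 3*I)*(u + 3*I)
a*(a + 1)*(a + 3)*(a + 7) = a^4 + 11*a^3 + 31*a^2 + 21*a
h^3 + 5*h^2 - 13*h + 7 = (h - 1)^2*(h + 7)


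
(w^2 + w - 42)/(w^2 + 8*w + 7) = (w - 6)/(w + 1)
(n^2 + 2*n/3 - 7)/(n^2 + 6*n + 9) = (n - 7/3)/(n + 3)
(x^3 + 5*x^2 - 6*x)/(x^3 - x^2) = (x + 6)/x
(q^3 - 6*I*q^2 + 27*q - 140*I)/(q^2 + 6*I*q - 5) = (q^2 - 11*I*q - 28)/(q + I)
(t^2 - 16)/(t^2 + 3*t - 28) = (t + 4)/(t + 7)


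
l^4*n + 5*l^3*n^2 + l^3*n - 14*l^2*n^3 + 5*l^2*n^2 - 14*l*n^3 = l*(l - 2*n)*(l + 7*n)*(l*n + n)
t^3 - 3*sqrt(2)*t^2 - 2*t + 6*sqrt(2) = (t - 3*sqrt(2))*(t - sqrt(2))*(t + sqrt(2))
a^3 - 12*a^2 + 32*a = a*(a - 8)*(a - 4)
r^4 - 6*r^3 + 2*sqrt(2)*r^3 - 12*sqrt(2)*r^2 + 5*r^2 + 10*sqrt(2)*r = r*(r - 5)*(r - 1)*(r + 2*sqrt(2))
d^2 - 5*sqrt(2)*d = d*(d - 5*sqrt(2))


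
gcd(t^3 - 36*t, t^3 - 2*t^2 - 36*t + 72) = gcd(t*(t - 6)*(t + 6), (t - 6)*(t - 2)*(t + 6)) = t^2 - 36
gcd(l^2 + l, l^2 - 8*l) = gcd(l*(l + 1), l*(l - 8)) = l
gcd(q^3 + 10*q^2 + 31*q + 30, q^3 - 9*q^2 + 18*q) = 1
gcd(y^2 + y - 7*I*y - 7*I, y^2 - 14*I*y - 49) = y - 7*I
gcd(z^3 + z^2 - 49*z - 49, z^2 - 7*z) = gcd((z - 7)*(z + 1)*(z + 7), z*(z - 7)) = z - 7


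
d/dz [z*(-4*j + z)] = -4*j + 2*z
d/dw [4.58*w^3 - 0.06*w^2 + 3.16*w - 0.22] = 13.74*w^2 - 0.12*w + 3.16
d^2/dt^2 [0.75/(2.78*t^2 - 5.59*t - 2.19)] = (11.5926*t^2 - 23.3103*t - 0.75*(5.56*t - 5.59)*(11.12*t - 11.18) - 9.1323)/(-2.78*t^2 + 5.59*t + 2.19)^3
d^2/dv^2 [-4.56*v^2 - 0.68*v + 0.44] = -9.12000000000000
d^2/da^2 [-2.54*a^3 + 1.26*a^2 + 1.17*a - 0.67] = 2.52 - 15.24*a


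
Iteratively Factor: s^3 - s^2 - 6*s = (s)*(s^2 - s - 6) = s*(s - 3)*(s + 2)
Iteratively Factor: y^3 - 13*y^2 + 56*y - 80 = (y - 5)*(y^2 - 8*y + 16) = (y - 5)*(y - 4)*(y - 4)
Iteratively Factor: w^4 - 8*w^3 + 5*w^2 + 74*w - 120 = (w + 3)*(w^3 - 11*w^2 + 38*w - 40) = (w - 2)*(w + 3)*(w^2 - 9*w + 20) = (w - 5)*(w - 2)*(w + 3)*(w - 4)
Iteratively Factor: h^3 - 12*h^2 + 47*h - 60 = (h - 3)*(h^2 - 9*h + 20) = (h - 4)*(h - 3)*(h - 5)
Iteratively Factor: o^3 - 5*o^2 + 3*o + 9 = (o - 3)*(o^2 - 2*o - 3) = (o - 3)^2*(o + 1)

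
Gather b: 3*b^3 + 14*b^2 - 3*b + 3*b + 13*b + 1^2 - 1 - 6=3*b^3 + 14*b^2 + 13*b - 6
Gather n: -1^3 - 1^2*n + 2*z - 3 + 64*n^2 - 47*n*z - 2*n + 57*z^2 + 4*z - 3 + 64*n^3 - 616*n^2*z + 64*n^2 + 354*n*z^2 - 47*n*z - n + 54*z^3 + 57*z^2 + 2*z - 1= 64*n^3 + n^2*(128 - 616*z) + n*(354*z^2 - 94*z - 4) + 54*z^3 + 114*z^2 + 8*z - 8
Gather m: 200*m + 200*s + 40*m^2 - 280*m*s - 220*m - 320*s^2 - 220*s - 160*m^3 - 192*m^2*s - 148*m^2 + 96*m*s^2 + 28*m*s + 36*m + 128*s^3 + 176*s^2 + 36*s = -160*m^3 + m^2*(-192*s - 108) + m*(96*s^2 - 252*s + 16) + 128*s^3 - 144*s^2 + 16*s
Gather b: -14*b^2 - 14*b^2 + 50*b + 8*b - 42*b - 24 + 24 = -28*b^2 + 16*b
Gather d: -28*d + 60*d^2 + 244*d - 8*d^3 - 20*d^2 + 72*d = -8*d^3 + 40*d^2 + 288*d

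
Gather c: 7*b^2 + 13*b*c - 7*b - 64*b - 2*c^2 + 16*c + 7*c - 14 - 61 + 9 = 7*b^2 - 71*b - 2*c^2 + c*(13*b + 23) - 66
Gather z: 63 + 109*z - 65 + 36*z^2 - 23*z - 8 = 36*z^2 + 86*z - 10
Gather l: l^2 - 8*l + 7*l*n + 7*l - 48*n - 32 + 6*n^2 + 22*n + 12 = l^2 + l*(7*n - 1) + 6*n^2 - 26*n - 20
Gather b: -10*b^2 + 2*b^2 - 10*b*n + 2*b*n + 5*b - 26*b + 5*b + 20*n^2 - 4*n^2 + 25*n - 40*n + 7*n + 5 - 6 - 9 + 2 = -8*b^2 + b*(-8*n - 16) + 16*n^2 - 8*n - 8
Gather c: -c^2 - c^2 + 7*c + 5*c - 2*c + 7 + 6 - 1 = -2*c^2 + 10*c + 12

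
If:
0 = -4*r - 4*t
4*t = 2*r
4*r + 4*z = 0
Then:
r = 0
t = 0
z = 0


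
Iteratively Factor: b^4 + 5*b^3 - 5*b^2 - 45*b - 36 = (b + 1)*(b^3 + 4*b^2 - 9*b - 36) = (b - 3)*(b + 1)*(b^2 + 7*b + 12) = (b - 3)*(b + 1)*(b + 4)*(b + 3)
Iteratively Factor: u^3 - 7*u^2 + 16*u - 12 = (u - 2)*(u^2 - 5*u + 6) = (u - 3)*(u - 2)*(u - 2)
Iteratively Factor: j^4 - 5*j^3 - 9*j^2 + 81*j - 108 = (j - 3)*(j^3 - 2*j^2 - 15*j + 36) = (j - 3)^2*(j^2 + j - 12) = (j - 3)^3*(j + 4)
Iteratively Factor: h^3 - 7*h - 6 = (h + 2)*(h^2 - 2*h - 3) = (h + 1)*(h + 2)*(h - 3)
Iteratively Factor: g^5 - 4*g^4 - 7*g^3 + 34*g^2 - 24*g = (g - 2)*(g^4 - 2*g^3 - 11*g^2 + 12*g) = g*(g - 2)*(g^3 - 2*g^2 - 11*g + 12) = g*(g - 2)*(g - 1)*(g^2 - g - 12) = g*(g - 2)*(g - 1)*(g + 3)*(g - 4)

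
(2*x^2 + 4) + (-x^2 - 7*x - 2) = x^2 - 7*x + 2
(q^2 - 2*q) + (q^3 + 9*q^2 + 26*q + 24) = q^3 + 10*q^2 + 24*q + 24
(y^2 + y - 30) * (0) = 0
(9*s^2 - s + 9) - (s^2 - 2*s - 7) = 8*s^2 + s + 16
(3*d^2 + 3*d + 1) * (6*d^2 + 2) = 18*d^4 + 18*d^3 + 12*d^2 + 6*d + 2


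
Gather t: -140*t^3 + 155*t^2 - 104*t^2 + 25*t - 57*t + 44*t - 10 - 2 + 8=-140*t^3 + 51*t^2 + 12*t - 4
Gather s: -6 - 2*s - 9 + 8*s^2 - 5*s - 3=8*s^2 - 7*s - 18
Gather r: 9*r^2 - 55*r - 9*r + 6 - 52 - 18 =9*r^2 - 64*r - 64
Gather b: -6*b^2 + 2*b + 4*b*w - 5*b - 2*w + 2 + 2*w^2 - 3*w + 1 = -6*b^2 + b*(4*w - 3) + 2*w^2 - 5*w + 3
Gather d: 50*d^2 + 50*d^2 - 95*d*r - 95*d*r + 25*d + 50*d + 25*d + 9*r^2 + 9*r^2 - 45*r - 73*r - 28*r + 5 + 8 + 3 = 100*d^2 + d*(100 - 190*r) + 18*r^2 - 146*r + 16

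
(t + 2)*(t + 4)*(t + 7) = t^3 + 13*t^2 + 50*t + 56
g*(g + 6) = g^2 + 6*g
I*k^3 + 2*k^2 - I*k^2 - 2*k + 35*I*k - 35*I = (k - 7*I)*(k + 5*I)*(I*k - I)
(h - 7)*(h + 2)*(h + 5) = h^3 - 39*h - 70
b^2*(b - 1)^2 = b^4 - 2*b^3 + b^2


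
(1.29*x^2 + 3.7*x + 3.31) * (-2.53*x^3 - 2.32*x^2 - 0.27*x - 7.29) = -3.2637*x^5 - 12.3538*x^4 - 17.3066*x^3 - 18.0823*x^2 - 27.8667*x - 24.1299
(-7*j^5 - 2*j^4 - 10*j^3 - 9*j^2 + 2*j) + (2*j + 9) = -7*j^5 - 2*j^4 - 10*j^3 - 9*j^2 + 4*j + 9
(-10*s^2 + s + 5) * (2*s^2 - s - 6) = -20*s^4 + 12*s^3 + 69*s^2 - 11*s - 30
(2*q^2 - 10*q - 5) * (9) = 18*q^2 - 90*q - 45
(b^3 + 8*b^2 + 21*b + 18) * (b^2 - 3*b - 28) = b^5 + 5*b^4 - 31*b^3 - 269*b^2 - 642*b - 504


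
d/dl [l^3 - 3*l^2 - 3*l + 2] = 3*l^2 - 6*l - 3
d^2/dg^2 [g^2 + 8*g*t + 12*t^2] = 2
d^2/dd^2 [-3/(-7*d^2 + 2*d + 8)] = 6*(49*d^2 - 14*d - 4*(7*d - 1)^2 - 56)/(-7*d^2 + 2*d + 8)^3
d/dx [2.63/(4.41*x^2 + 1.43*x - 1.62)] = (-23.1966*x - 3.7609)/(4.41*x^2 + 1.43*x - 1.62)^2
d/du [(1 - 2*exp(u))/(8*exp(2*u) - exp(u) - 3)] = ((2*exp(u) - 1)*(16*exp(u) - 1) - 16*exp(2*u) + 2*exp(u) + 6)*exp(u)/(-8*exp(2*u) + exp(u) + 3)^2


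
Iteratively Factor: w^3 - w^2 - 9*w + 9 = (w - 1)*(w^2 - 9) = (w - 1)*(w + 3)*(w - 3)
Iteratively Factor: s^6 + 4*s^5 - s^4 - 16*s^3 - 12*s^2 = (s)*(s^5 + 4*s^4 - s^3 - 16*s^2 - 12*s) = s^2*(s^4 + 4*s^3 - s^2 - 16*s - 12) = s^2*(s - 2)*(s^3 + 6*s^2 + 11*s + 6) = s^2*(s - 2)*(s + 1)*(s^2 + 5*s + 6) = s^2*(s - 2)*(s + 1)*(s + 3)*(s + 2)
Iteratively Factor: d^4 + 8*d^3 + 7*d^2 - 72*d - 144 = (d - 3)*(d^3 + 11*d^2 + 40*d + 48) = (d - 3)*(d + 3)*(d^2 + 8*d + 16) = (d - 3)*(d + 3)*(d + 4)*(d + 4)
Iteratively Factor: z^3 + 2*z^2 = (z)*(z^2 + 2*z) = z*(z + 2)*(z)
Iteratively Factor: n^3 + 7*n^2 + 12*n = (n + 4)*(n^2 + 3*n) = (n + 3)*(n + 4)*(n)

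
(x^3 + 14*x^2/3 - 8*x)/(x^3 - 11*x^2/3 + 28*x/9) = 3*(x + 6)/(3*x - 7)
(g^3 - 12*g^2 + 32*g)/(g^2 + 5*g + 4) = g*(g^2 - 12*g + 32)/(g^2 + 5*g + 4)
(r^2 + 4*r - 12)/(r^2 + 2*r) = (r^2 + 4*r - 12)/(r*(r + 2))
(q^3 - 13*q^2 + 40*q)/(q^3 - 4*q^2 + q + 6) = q*(q^2 - 13*q + 40)/(q^3 - 4*q^2 + q + 6)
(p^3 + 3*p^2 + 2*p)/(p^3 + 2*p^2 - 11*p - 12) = p*(p + 2)/(p^2 + p - 12)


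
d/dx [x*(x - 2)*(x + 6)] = 3*x^2 + 8*x - 12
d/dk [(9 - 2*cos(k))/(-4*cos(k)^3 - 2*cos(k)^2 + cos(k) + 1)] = (16*cos(k)^3 - 104*cos(k)^2 - 36*cos(k) + 11)*sin(k)/(2*cos(k) + cos(2*k) + cos(3*k))^2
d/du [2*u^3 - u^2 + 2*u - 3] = 6*u^2 - 2*u + 2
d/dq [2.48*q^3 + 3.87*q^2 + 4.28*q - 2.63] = 7.44*q^2 + 7.74*q + 4.28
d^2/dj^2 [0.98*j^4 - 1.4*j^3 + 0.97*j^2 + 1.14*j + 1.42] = 11.76*j^2 - 8.4*j + 1.94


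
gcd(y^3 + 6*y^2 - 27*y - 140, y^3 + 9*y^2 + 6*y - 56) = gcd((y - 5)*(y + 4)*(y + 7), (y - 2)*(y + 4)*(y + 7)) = y^2 + 11*y + 28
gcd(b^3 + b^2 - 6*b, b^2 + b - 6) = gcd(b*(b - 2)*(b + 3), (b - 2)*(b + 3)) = b^2 + b - 6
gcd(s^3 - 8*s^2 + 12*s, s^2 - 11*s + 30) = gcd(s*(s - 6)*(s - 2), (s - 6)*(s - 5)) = s - 6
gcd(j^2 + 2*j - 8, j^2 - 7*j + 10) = j - 2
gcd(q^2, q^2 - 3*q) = q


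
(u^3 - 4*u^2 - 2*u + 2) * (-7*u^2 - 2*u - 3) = -7*u^5 + 26*u^4 + 19*u^3 + 2*u^2 + 2*u - 6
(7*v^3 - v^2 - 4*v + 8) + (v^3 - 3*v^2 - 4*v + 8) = 8*v^3 - 4*v^2 - 8*v + 16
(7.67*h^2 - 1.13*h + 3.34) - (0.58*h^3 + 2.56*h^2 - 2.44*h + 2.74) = -0.58*h^3 + 5.11*h^2 + 1.31*h + 0.6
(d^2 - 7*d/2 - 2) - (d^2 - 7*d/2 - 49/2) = 45/2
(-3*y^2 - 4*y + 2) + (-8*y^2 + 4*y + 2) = 4 - 11*y^2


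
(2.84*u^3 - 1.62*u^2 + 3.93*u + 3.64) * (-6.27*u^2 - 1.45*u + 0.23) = -17.8068*u^5 + 6.0394*u^4 - 21.6389*u^3 - 28.8939*u^2 - 4.3741*u + 0.8372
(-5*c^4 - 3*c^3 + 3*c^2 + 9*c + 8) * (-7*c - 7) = 35*c^5 + 56*c^4 - 84*c^2 - 119*c - 56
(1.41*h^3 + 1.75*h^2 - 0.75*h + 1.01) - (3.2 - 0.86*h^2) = 1.41*h^3 + 2.61*h^2 - 0.75*h - 2.19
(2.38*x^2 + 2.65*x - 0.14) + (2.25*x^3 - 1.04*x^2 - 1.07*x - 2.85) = 2.25*x^3 + 1.34*x^2 + 1.58*x - 2.99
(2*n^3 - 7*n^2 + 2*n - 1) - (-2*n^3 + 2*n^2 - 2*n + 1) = 4*n^3 - 9*n^2 + 4*n - 2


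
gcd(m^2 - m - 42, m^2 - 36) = m + 6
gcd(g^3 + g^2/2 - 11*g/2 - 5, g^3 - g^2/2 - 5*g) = g^2 - g/2 - 5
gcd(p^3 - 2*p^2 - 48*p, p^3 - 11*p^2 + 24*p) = p^2 - 8*p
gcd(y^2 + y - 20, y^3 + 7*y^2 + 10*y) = y + 5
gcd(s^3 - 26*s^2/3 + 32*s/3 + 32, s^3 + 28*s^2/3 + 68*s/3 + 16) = s + 4/3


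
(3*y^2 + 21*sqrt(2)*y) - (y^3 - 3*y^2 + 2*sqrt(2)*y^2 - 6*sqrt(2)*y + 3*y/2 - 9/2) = -y^3 - 2*sqrt(2)*y^2 + 6*y^2 - 3*y/2 + 27*sqrt(2)*y + 9/2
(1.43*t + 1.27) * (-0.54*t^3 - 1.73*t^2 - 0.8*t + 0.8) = -0.7722*t^4 - 3.1597*t^3 - 3.3411*t^2 + 0.128*t + 1.016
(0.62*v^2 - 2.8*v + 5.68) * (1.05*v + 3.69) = 0.651*v^3 - 0.6522*v^2 - 4.368*v + 20.9592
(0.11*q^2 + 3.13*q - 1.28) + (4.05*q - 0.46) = 0.11*q^2 + 7.18*q - 1.74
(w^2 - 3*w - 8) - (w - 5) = w^2 - 4*w - 3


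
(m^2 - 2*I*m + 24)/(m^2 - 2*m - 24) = (-m^2 + 2*I*m - 24)/(-m^2 + 2*m + 24)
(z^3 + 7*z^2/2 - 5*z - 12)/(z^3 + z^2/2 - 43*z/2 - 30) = (z - 2)/(z - 5)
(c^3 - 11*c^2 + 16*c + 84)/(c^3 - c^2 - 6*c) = (c^2 - 13*c + 42)/(c*(c - 3))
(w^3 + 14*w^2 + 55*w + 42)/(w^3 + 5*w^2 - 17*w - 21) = (w + 6)/(w - 3)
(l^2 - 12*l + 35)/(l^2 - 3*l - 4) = (-l^2 + 12*l - 35)/(-l^2 + 3*l + 4)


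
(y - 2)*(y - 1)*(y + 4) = y^3 + y^2 - 10*y + 8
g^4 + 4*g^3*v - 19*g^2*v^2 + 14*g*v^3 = g*(g - 2*v)*(g - v)*(g + 7*v)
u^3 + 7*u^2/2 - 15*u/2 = u*(u - 3/2)*(u + 5)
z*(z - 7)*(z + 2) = z^3 - 5*z^2 - 14*z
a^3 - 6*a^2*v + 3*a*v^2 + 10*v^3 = (a - 5*v)*(a - 2*v)*(a + v)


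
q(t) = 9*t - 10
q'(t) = 9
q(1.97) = 7.73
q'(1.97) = 9.00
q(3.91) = 25.19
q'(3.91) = 9.00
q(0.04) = -9.64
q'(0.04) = 9.00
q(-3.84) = -44.56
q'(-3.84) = 9.00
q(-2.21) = -29.89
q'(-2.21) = 9.00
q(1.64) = 4.76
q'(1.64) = 9.00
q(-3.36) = -40.24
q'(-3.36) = 9.00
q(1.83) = 6.47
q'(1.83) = 9.00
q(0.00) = -10.00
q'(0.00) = 9.00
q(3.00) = 17.00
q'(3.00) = 9.00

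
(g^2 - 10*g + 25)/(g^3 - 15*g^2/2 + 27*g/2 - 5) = 2*(g - 5)/(2*g^2 - 5*g + 2)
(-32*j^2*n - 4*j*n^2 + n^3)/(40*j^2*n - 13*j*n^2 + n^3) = (-4*j - n)/(5*j - n)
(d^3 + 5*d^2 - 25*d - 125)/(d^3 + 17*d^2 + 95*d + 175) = (d - 5)/(d + 7)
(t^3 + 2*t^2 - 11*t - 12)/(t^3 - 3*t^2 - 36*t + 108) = (t^2 + 5*t + 4)/(t^2 - 36)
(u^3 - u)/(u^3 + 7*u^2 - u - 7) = u/(u + 7)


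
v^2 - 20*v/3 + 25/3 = (v - 5)*(v - 5/3)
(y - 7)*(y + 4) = y^2 - 3*y - 28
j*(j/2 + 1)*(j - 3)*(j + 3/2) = j^4/2 + j^3/4 - 15*j^2/4 - 9*j/2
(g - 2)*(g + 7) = g^2 + 5*g - 14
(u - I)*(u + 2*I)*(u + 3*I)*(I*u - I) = I*u^4 - 4*u^3 - I*u^3 + 4*u^2 - I*u^2 - 6*u + I*u + 6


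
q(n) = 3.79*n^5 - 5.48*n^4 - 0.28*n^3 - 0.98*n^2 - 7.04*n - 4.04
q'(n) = 18.95*n^4 - 21.92*n^3 - 0.84*n^2 - 1.96*n - 7.04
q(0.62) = -9.31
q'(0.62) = -11.00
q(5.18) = 10083.55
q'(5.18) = 10557.14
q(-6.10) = -39531.73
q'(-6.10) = 31186.95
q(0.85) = -12.08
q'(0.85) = -12.88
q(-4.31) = -7497.18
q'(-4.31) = 8279.89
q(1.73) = -10.96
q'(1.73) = 43.30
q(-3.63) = -3318.26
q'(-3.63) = 4327.79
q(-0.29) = -2.12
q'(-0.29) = -5.87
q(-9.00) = -259565.93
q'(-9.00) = 140253.19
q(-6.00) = -36509.72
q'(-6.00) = 29268.40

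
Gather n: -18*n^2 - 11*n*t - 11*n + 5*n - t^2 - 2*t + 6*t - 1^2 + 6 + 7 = -18*n^2 + n*(-11*t - 6) - t^2 + 4*t + 12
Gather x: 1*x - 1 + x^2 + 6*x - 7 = x^2 + 7*x - 8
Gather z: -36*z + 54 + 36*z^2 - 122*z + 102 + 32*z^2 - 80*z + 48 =68*z^2 - 238*z + 204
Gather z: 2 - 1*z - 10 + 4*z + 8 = 3*z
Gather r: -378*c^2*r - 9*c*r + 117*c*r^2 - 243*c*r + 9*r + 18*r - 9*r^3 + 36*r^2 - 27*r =-9*r^3 + r^2*(117*c + 36) + r*(-378*c^2 - 252*c)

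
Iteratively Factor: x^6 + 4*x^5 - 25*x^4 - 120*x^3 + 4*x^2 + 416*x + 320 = (x + 4)*(x^5 - 25*x^3 - 20*x^2 + 84*x + 80) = (x - 5)*(x + 4)*(x^4 + 5*x^3 - 20*x - 16) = (x - 5)*(x + 1)*(x + 4)*(x^3 + 4*x^2 - 4*x - 16) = (x - 5)*(x + 1)*(x + 4)^2*(x^2 - 4) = (x - 5)*(x - 2)*(x + 1)*(x + 4)^2*(x + 2)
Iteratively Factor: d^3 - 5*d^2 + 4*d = (d - 4)*(d^2 - d) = d*(d - 4)*(d - 1)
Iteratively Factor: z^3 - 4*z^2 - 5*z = (z - 5)*(z^2 + z) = z*(z - 5)*(z + 1)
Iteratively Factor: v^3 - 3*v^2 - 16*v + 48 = (v + 4)*(v^2 - 7*v + 12) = (v - 4)*(v + 4)*(v - 3)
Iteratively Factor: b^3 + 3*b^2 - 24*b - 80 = (b + 4)*(b^2 - b - 20) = (b - 5)*(b + 4)*(b + 4)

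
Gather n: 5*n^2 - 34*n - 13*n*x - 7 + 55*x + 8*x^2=5*n^2 + n*(-13*x - 34) + 8*x^2 + 55*x - 7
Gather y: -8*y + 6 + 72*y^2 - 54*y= 72*y^2 - 62*y + 6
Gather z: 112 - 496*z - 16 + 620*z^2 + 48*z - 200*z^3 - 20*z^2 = -200*z^3 + 600*z^2 - 448*z + 96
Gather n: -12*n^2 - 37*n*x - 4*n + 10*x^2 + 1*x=-12*n^2 + n*(-37*x - 4) + 10*x^2 + x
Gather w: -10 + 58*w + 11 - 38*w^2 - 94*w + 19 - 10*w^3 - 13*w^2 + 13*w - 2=-10*w^3 - 51*w^2 - 23*w + 18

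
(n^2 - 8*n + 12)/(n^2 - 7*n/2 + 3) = 2*(n - 6)/(2*n - 3)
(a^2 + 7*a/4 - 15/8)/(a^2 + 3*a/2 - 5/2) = (a - 3/4)/(a - 1)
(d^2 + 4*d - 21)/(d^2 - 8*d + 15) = (d + 7)/(d - 5)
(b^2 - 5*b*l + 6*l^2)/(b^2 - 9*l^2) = (b - 2*l)/(b + 3*l)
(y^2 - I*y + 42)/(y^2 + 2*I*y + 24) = (y - 7*I)/(y - 4*I)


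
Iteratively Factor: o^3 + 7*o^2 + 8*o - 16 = (o + 4)*(o^2 + 3*o - 4) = (o + 4)^2*(o - 1)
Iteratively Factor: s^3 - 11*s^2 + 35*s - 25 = (s - 5)*(s^2 - 6*s + 5) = (s - 5)^2*(s - 1)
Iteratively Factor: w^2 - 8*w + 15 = (w - 3)*(w - 5)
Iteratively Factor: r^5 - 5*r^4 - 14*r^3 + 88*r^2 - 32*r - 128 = (r - 4)*(r^4 - r^3 - 18*r^2 + 16*r + 32) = (r - 4)^2*(r^3 + 3*r^2 - 6*r - 8) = (r - 4)^2*(r + 4)*(r^2 - r - 2) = (r - 4)^2*(r + 1)*(r + 4)*(r - 2)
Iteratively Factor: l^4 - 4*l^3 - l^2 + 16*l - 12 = (l + 2)*(l^3 - 6*l^2 + 11*l - 6) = (l - 3)*(l + 2)*(l^2 - 3*l + 2) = (l - 3)*(l - 2)*(l + 2)*(l - 1)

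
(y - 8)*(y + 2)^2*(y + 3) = y^4 - y^3 - 40*y^2 - 116*y - 96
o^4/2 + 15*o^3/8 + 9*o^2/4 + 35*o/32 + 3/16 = (o/2 + 1/4)*(o + 1/2)*(o + 3/4)*(o + 2)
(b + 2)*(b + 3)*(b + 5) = b^3 + 10*b^2 + 31*b + 30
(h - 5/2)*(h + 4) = h^2 + 3*h/2 - 10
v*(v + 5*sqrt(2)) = v^2 + 5*sqrt(2)*v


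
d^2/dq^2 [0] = 0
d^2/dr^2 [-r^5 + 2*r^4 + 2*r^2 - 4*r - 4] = -20*r^3 + 24*r^2 + 4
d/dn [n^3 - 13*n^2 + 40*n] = 3*n^2 - 26*n + 40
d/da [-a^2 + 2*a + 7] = 2 - 2*a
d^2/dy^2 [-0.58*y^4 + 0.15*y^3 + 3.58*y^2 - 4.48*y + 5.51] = -6.96*y^2 + 0.9*y + 7.16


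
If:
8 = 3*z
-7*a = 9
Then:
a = -9/7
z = 8/3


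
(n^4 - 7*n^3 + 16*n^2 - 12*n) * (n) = n^5 - 7*n^4 + 16*n^3 - 12*n^2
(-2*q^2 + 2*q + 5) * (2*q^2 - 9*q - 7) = -4*q^4 + 22*q^3 + 6*q^2 - 59*q - 35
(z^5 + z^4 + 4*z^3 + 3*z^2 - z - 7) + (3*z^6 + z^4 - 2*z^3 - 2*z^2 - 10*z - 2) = 3*z^6 + z^5 + 2*z^4 + 2*z^3 + z^2 - 11*z - 9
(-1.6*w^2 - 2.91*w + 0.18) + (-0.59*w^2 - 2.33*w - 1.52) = -2.19*w^2 - 5.24*w - 1.34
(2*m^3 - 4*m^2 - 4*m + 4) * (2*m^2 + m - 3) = 4*m^5 - 6*m^4 - 18*m^3 + 16*m^2 + 16*m - 12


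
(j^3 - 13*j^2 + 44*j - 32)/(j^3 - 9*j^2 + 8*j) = (j - 4)/j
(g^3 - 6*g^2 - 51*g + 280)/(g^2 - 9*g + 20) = (g^2 - g - 56)/(g - 4)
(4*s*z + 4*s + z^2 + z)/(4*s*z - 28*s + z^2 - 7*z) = (z + 1)/(z - 7)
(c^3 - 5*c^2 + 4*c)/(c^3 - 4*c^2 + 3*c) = (c - 4)/(c - 3)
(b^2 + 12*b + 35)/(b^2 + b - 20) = (b + 7)/(b - 4)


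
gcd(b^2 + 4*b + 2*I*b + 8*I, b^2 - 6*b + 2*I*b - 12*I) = b + 2*I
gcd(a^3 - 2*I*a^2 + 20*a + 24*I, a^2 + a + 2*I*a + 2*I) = a + 2*I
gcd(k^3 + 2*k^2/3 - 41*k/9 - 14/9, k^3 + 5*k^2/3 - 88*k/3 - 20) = 1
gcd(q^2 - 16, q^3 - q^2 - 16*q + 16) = q^2 - 16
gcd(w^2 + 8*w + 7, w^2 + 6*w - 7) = w + 7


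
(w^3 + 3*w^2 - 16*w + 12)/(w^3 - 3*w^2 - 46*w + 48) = (w - 2)/(w - 8)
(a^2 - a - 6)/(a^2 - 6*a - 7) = (-a^2 + a + 6)/(-a^2 + 6*a + 7)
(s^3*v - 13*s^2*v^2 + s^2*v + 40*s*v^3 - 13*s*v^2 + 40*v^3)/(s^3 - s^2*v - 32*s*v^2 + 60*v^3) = v*(s^2 - 8*s*v + s - 8*v)/(s^2 + 4*s*v - 12*v^2)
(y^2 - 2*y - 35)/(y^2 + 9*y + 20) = (y - 7)/(y + 4)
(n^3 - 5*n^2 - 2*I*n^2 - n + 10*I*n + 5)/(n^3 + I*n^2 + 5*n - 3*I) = (n - 5)/(n + 3*I)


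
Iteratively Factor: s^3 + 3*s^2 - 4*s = (s + 4)*(s^2 - s) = (s - 1)*(s + 4)*(s)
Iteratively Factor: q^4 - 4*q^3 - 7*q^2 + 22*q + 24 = (q - 4)*(q^3 - 7*q - 6) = (q - 4)*(q - 3)*(q^2 + 3*q + 2) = (q - 4)*(q - 3)*(q + 2)*(q + 1)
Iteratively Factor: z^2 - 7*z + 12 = (z - 3)*(z - 4)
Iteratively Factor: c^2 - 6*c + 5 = (c - 5)*(c - 1)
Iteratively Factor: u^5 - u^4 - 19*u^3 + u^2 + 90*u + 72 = (u + 1)*(u^4 - 2*u^3 - 17*u^2 + 18*u + 72) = (u - 4)*(u + 1)*(u^3 + 2*u^2 - 9*u - 18) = (u - 4)*(u + 1)*(u + 3)*(u^2 - u - 6) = (u - 4)*(u - 3)*(u + 1)*(u + 3)*(u + 2)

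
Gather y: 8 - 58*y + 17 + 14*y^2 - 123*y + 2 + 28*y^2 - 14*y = 42*y^2 - 195*y + 27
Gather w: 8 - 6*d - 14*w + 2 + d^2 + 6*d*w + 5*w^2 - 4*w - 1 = d^2 - 6*d + 5*w^2 + w*(6*d - 18) + 9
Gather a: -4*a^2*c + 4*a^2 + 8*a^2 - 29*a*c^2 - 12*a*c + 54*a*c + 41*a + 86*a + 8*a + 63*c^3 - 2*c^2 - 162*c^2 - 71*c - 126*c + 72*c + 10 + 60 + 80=a^2*(12 - 4*c) + a*(-29*c^2 + 42*c + 135) + 63*c^3 - 164*c^2 - 125*c + 150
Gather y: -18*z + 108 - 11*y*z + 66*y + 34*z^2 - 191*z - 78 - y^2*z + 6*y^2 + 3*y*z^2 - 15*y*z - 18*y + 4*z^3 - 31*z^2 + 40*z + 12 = y^2*(6 - z) + y*(3*z^2 - 26*z + 48) + 4*z^3 + 3*z^2 - 169*z + 42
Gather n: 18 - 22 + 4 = 0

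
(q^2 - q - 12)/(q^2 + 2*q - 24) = (q + 3)/(q + 6)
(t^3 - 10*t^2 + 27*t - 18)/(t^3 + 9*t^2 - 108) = (t^2 - 7*t + 6)/(t^2 + 12*t + 36)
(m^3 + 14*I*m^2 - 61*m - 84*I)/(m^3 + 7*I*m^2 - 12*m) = (m + 7*I)/m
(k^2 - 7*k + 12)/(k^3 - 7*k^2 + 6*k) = (k^2 - 7*k + 12)/(k*(k^2 - 7*k + 6))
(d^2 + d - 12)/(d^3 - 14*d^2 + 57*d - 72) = (d + 4)/(d^2 - 11*d + 24)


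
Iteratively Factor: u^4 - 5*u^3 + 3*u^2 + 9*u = (u + 1)*(u^3 - 6*u^2 + 9*u) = u*(u + 1)*(u^2 - 6*u + 9) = u*(u - 3)*(u + 1)*(u - 3)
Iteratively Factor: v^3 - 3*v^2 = (v)*(v^2 - 3*v) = v^2*(v - 3)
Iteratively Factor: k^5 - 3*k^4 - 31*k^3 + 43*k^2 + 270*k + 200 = (k - 5)*(k^4 + 2*k^3 - 21*k^2 - 62*k - 40) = (k - 5)*(k + 4)*(k^3 - 2*k^2 - 13*k - 10) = (k - 5)*(k + 1)*(k + 4)*(k^2 - 3*k - 10) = (k - 5)*(k + 1)*(k + 2)*(k + 4)*(k - 5)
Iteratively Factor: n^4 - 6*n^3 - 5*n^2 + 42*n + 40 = (n - 5)*(n^3 - n^2 - 10*n - 8) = (n - 5)*(n - 4)*(n^2 + 3*n + 2) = (n - 5)*(n - 4)*(n + 1)*(n + 2)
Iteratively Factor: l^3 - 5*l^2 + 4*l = (l - 4)*(l^2 - l) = (l - 4)*(l - 1)*(l)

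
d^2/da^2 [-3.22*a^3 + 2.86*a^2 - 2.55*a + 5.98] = 5.72 - 19.32*a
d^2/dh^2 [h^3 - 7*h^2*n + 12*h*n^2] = 6*h - 14*n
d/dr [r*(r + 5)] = 2*r + 5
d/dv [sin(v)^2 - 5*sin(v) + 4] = (2*sin(v) - 5)*cos(v)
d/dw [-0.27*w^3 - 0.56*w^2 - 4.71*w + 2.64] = -0.81*w^2 - 1.12*w - 4.71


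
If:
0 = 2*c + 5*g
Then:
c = -5*g/2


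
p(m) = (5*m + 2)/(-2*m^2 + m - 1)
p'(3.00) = 0.42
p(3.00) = -1.06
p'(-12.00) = 0.01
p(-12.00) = 0.19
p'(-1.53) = 0.08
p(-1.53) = 0.78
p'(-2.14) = 0.14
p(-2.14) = 0.71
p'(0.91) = 2.81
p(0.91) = -3.75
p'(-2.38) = 0.14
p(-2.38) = 0.67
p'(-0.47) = -2.34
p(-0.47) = 0.18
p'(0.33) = -4.15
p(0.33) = -4.11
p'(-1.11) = -0.17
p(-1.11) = 0.78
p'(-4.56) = 0.07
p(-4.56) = 0.44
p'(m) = (4*m - 1)*(5*m + 2)/(-2*m^2 + m - 1)^2 + 5/(-2*m^2 + m - 1) = (-10*m^2 + 5*m + (4*m - 1)*(5*m + 2) - 5)/(2*m^2 - m + 1)^2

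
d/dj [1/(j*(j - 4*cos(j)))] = (-4*j*sin(j) - 2*j + 4*cos(j))/(j^2*(j - 4*cos(j))^2)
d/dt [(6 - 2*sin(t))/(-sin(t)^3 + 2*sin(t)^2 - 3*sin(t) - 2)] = 2*(-2*sin(t)^3 + 11*sin(t)^2 - 12*sin(t) + 11)*cos(t)/(sin(t)^3 - 2*sin(t)^2 + 3*sin(t) + 2)^2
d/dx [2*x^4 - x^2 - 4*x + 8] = 8*x^3 - 2*x - 4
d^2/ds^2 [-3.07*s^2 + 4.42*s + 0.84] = -6.14000000000000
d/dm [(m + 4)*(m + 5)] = 2*m + 9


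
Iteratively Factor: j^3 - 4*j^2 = (j)*(j^2 - 4*j) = j^2*(j - 4)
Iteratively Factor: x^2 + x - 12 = (x + 4)*(x - 3)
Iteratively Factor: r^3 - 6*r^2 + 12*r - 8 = (r - 2)*(r^2 - 4*r + 4) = (r - 2)^2*(r - 2)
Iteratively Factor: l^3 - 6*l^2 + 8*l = (l - 2)*(l^2 - 4*l) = l*(l - 2)*(l - 4)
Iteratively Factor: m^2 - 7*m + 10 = (m - 2)*(m - 5)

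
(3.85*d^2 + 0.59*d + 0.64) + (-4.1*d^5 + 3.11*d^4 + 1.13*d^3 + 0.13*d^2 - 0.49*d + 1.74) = -4.1*d^5 + 3.11*d^4 + 1.13*d^3 + 3.98*d^2 + 0.1*d + 2.38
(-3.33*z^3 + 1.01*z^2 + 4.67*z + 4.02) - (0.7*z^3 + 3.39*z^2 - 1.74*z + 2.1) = -4.03*z^3 - 2.38*z^2 + 6.41*z + 1.92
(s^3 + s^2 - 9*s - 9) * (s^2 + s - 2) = s^5 + 2*s^4 - 10*s^3 - 20*s^2 + 9*s + 18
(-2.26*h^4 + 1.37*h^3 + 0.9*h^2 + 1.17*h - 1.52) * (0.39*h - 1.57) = -0.8814*h^5 + 4.0825*h^4 - 1.7999*h^3 - 0.9567*h^2 - 2.4297*h + 2.3864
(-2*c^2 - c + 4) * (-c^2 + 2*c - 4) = 2*c^4 - 3*c^3 + 2*c^2 + 12*c - 16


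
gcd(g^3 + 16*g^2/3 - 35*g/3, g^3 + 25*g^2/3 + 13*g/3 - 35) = g^2 + 16*g/3 - 35/3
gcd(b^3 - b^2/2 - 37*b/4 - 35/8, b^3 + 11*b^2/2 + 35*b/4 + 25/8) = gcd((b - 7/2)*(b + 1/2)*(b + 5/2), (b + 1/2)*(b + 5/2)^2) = b^2 + 3*b + 5/4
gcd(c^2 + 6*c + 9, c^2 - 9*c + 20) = 1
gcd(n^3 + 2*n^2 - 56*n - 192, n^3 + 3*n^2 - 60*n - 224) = n^2 - 4*n - 32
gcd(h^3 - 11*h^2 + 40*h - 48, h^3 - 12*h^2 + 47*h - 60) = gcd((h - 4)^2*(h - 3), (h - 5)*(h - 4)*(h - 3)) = h^2 - 7*h + 12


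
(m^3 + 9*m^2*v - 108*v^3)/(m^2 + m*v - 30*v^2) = (-m^2 - 3*m*v + 18*v^2)/(-m + 5*v)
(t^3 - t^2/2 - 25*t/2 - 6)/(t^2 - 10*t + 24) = (2*t^2 + 7*t + 3)/(2*(t - 6))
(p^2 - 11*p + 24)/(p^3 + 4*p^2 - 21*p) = (p - 8)/(p*(p + 7))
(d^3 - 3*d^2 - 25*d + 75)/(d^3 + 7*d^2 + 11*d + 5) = (d^2 - 8*d + 15)/(d^2 + 2*d + 1)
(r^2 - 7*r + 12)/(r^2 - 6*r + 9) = (r - 4)/(r - 3)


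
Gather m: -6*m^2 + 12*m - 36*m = -6*m^2 - 24*m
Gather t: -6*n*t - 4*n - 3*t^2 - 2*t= -4*n - 3*t^2 + t*(-6*n - 2)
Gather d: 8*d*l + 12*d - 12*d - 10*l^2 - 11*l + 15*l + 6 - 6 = 8*d*l - 10*l^2 + 4*l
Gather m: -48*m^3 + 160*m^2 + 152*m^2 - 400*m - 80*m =-48*m^3 + 312*m^2 - 480*m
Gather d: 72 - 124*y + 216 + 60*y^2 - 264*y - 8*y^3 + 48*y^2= -8*y^3 + 108*y^2 - 388*y + 288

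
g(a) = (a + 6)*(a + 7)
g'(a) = 2*a + 13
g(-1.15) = 28.37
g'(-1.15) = 10.70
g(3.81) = 106.05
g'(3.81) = 20.62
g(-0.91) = 31.00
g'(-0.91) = 11.18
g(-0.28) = 38.44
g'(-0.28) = 12.44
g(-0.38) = 37.20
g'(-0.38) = 12.24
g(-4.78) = 2.71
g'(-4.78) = 3.44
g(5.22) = 137.11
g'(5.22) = 23.44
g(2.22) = 75.79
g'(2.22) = 17.44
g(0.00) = 42.00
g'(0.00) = 13.00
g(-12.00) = 30.00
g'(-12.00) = -11.00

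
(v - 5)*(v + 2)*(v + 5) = v^3 + 2*v^2 - 25*v - 50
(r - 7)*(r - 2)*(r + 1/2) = r^3 - 17*r^2/2 + 19*r/2 + 7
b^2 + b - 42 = (b - 6)*(b + 7)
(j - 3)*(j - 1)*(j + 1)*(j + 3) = j^4 - 10*j^2 + 9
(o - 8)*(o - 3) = o^2 - 11*o + 24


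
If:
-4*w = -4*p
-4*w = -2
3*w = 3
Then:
No Solution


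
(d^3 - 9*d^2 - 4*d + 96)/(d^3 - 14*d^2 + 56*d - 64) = (d + 3)/(d - 2)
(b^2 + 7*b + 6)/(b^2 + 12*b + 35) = (b^2 + 7*b + 6)/(b^2 + 12*b + 35)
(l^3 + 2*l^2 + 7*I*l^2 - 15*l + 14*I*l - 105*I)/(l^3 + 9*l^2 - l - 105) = (l + 7*I)/(l + 7)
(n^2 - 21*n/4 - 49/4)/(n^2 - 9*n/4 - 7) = (n - 7)/(n - 4)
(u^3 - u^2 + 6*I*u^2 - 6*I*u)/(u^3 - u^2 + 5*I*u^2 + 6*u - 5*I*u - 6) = u/(u - I)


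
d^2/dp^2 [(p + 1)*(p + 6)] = 2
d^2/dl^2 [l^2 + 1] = 2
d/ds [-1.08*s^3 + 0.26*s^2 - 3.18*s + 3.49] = -3.24*s^2 + 0.52*s - 3.18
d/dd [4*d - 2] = 4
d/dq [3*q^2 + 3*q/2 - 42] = 6*q + 3/2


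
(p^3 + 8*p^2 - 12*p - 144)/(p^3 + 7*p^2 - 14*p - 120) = (p + 6)/(p + 5)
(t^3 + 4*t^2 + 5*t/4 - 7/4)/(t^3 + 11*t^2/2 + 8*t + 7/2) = (t - 1/2)/(t + 1)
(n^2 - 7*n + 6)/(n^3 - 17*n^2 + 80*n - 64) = (n - 6)/(n^2 - 16*n + 64)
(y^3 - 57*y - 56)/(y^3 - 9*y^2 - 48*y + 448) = (y + 1)/(y - 8)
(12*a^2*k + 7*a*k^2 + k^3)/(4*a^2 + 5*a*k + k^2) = k*(3*a + k)/(a + k)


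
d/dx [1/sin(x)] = -cos(x)/sin(x)^2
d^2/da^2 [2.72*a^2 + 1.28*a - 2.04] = 5.44000000000000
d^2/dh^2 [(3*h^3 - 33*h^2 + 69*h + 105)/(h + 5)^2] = 96*(13*h - 25)/(h^4 + 20*h^3 + 150*h^2 + 500*h + 625)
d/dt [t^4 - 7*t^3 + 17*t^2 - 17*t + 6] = 4*t^3 - 21*t^2 + 34*t - 17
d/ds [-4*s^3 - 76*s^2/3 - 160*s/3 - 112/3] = -12*s^2 - 152*s/3 - 160/3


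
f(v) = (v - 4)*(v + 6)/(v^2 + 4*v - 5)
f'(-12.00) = -0.00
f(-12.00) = 1.05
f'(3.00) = 0.85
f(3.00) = -0.56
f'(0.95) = 1399.96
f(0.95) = 71.25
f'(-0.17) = 2.49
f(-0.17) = 4.30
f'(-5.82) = -2.16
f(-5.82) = -0.32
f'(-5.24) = -25.95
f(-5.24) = -4.69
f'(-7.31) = -0.23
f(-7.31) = 0.77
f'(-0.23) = 2.25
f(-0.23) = 4.16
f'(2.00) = 3.47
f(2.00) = -2.29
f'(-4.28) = -2.77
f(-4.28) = 3.75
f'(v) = (-2*v - 4)*(v - 4)*(v + 6)/(v^2 + 4*v - 5)^2 + (v - 4)/(v^2 + 4*v - 5) + (v + 6)/(v^2 + 4*v - 5)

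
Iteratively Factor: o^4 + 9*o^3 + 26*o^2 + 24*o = (o + 3)*(o^3 + 6*o^2 + 8*o) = (o + 2)*(o + 3)*(o^2 + 4*o) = o*(o + 2)*(o + 3)*(o + 4)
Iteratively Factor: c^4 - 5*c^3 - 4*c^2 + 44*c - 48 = (c - 2)*(c^3 - 3*c^2 - 10*c + 24) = (c - 2)*(c + 3)*(c^2 - 6*c + 8) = (c - 4)*(c - 2)*(c + 3)*(c - 2)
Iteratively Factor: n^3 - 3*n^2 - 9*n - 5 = (n + 1)*(n^2 - 4*n - 5) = (n - 5)*(n + 1)*(n + 1)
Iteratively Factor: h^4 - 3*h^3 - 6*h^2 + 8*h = (h - 1)*(h^3 - 2*h^2 - 8*h) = (h - 4)*(h - 1)*(h^2 + 2*h) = (h - 4)*(h - 1)*(h + 2)*(h)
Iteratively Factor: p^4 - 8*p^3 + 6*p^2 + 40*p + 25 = (p + 1)*(p^3 - 9*p^2 + 15*p + 25) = (p + 1)^2*(p^2 - 10*p + 25) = (p - 5)*(p + 1)^2*(p - 5)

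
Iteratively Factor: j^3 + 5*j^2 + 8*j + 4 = (j + 2)*(j^2 + 3*j + 2) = (j + 2)^2*(j + 1)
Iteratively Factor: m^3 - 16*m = (m - 4)*(m^2 + 4*m) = m*(m - 4)*(m + 4)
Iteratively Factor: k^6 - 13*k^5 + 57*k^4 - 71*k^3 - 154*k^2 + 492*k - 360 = (k - 3)*(k^5 - 10*k^4 + 27*k^3 + 10*k^2 - 124*k + 120) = (k - 3)^2*(k^4 - 7*k^3 + 6*k^2 + 28*k - 40) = (k - 3)^2*(k - 2)*(k^3 - 5*k^2 - 4*k + 20) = (k - 3)^2*(k - 2)*(k + 2)*(k^2 - 7*k + 10) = (k - 3)^2*(k - 2)^2*(k + 2)*(k - 5)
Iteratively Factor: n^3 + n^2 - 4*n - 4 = (n - 2)*(n^2 + 3*n + 2) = (n - 2)*(n + 1)*(n + 2)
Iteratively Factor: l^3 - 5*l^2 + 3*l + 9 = (l - 3)*(l^2 - 2*l - 3) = (l - 3)^2*(l + 1)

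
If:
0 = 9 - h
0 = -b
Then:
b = 0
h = 9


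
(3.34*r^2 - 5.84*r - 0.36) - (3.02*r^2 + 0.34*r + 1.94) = 0.32*r^2 - 6.18*r - 2.3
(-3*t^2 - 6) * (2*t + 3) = -6*t^3 - 9*t^2 - 12*t - 18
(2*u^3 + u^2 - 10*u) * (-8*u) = -16*u^4 - 8*u^3 + 80*u^2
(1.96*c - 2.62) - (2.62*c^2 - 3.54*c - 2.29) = -2.62*c^2 + 5.5*c - 0.33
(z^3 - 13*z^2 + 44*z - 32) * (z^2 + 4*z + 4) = z^5 - 9*z^4 - 4*z^3 + 92*z^2 + 48*z - 128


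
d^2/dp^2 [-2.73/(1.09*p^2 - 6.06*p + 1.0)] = (6.487026*p^2 - 36.065484*p - 2.73*(2.18*p - 6.06)*(4.36*p - 12.12) + 5.9514)/(1.09*p^2 - 6.06*p + 1.0)^3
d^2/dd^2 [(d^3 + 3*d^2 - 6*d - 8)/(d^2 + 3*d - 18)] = 24*(d^3 - 2*d^2 + 48*d + 36)/(d^6 + 9*d^5 - 27*d^4 - 297*d^3 + 486*d^2 + 2916*d - 5832)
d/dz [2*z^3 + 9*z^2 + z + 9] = 6*z^2 + 18*z + 1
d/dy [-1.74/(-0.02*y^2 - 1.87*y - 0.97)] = (-0.0696*y - 3.2538)/(0.02*y^2 + 1.87*y + 0.97)^2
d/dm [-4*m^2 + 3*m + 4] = 3 - 8*m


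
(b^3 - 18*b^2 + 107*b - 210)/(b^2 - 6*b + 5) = (b^2 - 13*b + 42)/(b - 1)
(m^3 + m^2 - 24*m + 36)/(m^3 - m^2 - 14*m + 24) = (m + 6)/(m + 4)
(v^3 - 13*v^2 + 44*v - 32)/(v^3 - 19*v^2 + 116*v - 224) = (v - 1)/(v - 7)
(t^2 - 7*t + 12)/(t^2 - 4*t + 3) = (t - 4)/(t - 1)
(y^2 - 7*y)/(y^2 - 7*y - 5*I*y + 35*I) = y/(y - 5*I)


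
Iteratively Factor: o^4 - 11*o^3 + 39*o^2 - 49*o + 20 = (o - 1)*(o^3 - 10*o^2 + 29*o - 20) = (o - 1)^2*(o^2 - 9*o + 20) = (o - 5)*(o - 1)^2*(o - 4)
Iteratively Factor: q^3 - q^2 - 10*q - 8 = (q - 4)*(q^2 + 3*q + 2) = (q - 4)*(q + 1)*(q + 2)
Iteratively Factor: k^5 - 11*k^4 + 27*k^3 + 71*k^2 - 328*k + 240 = (k - 4)*(k^4 - 7*k^3 - k^2 + 67*k - 60) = (k - 4)*(k + 3)*(k^3 - 10*k^2 + 29*k - 20) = (k - 4)*(k - 1)*(k + 3)*(k^2 - 9*k + 20) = (k - 4)^2*(k - 1)*(k + 3)*(k - 5)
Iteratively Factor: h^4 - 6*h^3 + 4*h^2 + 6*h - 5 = (h - 1)*(h^3 - 5*h^2 - h + 5) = (h - 5)*(h - 1)*(h^2 - 1) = (h - 5)*(h - 1)*(h + 1)*(h - 1)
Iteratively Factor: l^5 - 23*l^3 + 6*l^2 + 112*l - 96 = (l - 2)*(l^4 + 2*l^3 - 19*l^2 - 32*l + 48) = (l - 2)*(l - 1)*(l^3 + 3*l^2 - 16*l - 48) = (l - 4)*(l - 2)*(l - 1)*(l^2 + 7*l + 12) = (l - 4)*(l - 2)*(l - 1)*(l + 4)*(l + 3)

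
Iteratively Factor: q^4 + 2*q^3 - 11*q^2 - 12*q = (q)*(q^3 + 2*q^2 - 11*q - 12) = q*(q - 3)*(q^2 + 5*q + 4) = q*(q - 3)*(q + 4)*(q + 1)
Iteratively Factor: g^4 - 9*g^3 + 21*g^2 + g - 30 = (g - 2)*(g^3 - 7*g^2 + 7*g + 15) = (g - 2)*(g + 1)*(g^2 - 8*g + 15) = (g - 3)*(g - 2)*(g + 1)*(g - 5)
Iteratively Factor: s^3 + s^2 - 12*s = (s - 3)*(s^2 + 4*s) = s*(s - 3)*(s + 4)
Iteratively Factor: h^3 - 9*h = (h)*(h^2 - 9) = h*(h - 3)*(h + 3)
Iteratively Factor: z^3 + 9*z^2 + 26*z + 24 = (z + 3)*(z^2 + 6*z + 8) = (z + 2)*(z + 3)*(z + 4)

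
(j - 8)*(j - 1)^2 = j^3 - 10*j^2 + 17*j - 8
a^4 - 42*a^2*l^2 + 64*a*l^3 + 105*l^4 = (a - 5*l)*(a - 3*l)*(a + l)*(a + 7*l)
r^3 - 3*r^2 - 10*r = r*(r - 5)*(r + 2)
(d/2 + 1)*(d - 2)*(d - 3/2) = d^3/2 - 3*d^2/4 - 2*d + 3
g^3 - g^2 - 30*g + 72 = (g - 4)*(g - 3)*(g + 6)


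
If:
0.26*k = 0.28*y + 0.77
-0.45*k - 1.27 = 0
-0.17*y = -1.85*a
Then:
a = -0.49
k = -2.82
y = -5.37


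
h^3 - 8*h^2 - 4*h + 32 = (h - 8)*(h - 2)*(h + 2)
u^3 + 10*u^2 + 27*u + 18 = (u + 1)*(u + 3)*(u + 6)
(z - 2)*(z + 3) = z^2 + z - 6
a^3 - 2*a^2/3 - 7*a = a*(a - 3)*(a + 7/3)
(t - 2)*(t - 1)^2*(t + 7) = t^4 + 3*t^3 - 23*t^2 + 33*t - 14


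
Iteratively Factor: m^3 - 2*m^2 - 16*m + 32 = (m - 2)*(m^2 - 16) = (m - 4)*(m - 2)*(m + 4)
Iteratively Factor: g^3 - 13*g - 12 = (g - 4)*(g^2 + 4*g + 3) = (g - 4)*(g + 3)*(g + 1)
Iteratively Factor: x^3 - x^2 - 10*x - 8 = (x + 1)*(x^2 - 2*x - 8) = (x + 1)*(x + 2)*(x - 4)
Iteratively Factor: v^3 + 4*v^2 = (v)*(v^2 + 4*v) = v*(v + 4)*(v)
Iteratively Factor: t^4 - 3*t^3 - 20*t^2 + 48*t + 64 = (t + 1)*(t^3 - 4*t^2 - 16*t + 64) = (t + 1)*(t + 4)*(t^2 - 8*t + 16) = (t - 4)*(t + 1)*(t + 4)*(t - 4)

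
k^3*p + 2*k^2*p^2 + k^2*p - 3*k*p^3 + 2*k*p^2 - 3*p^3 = (k - p)*(k + 3*p)*(k*p + p)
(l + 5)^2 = l^2 + 10*l + 25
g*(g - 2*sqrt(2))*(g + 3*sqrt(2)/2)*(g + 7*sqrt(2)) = g^4 + 13*sqrt(2)*g^3/2 - 13*g^2 - 42*sqrt(2)*g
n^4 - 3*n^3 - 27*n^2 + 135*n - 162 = (n - 3)^3*(n + 6)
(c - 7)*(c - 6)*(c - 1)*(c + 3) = c^4 - 11*c^3 + 13*c^2 + 123*c - 126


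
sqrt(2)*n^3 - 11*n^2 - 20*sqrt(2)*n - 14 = (n - 7*sqrt(2))*(n + sqrt(2))*(sqrt(2)*n + 1)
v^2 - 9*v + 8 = (v - 8)*(v - 1)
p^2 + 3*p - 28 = (p - 4)*(p + 7)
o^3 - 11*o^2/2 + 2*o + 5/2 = (o - 5)*(o - 1)*(o + 1/2)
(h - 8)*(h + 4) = h^2 - 4*h - 32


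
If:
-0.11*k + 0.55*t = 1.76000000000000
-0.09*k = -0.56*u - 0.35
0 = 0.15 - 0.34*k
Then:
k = 0.44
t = 3.29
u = -0.55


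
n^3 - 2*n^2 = n^2*(n - 2)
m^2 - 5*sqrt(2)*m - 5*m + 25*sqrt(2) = (m - 5)*(m - 5*sqrt(2))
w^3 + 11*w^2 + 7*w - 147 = (w - 3)*(w + 7)^2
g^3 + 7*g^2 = g^2*(g + 7)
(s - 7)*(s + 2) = s^2 - 5*s - 14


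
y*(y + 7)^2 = y^3 + 14*y^2 + 49*y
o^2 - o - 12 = (o - 4)*(o + 3)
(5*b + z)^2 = 25*b^2 + 10*b*z + z^2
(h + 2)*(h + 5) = h^2 + 7*h + 10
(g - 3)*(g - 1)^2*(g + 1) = g^4 - 4*g^3 + 2*g^2 + 4*g - 3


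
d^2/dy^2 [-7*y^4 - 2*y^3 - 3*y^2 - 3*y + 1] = -84*y^2 - 12*y - 6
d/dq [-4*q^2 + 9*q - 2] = 9 - 8*q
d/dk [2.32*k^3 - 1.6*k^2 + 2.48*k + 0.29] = 6.96*k^2 - 3.2*k + 2.48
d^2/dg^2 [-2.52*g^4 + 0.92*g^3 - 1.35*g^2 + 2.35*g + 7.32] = -30.24*g^2 + 5.52*g - 2.7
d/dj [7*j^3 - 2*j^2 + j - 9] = 21*j^2 - 4*j + 1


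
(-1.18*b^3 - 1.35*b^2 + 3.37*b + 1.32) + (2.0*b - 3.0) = -1.18*b^3 - 1.35*b^2 + 5.37*b - 1.68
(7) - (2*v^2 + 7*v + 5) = -2*v^2 - 7*v + 2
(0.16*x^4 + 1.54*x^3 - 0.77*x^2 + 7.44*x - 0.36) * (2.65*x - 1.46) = 0.424*x^5 + 3.8474*x^4 - 4.2889*x^3 + 20.8402*x^2 - 11.8164*x + 0.5256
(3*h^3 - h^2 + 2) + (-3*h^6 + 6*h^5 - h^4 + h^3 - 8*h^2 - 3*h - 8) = -3*h^6 + 6*h^5 - h^4 + 4*h^3 - 9*h^2 - 3*h - 6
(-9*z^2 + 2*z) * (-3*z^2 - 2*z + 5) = 27*z^4 + 12*z^3 - 49*z^2 + 10*z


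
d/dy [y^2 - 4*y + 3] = 2*y - 4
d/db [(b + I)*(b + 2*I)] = 2*b + 3*I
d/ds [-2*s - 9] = -2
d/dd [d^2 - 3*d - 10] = 2*d - 3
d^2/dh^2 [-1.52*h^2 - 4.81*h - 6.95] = -3.04000000000000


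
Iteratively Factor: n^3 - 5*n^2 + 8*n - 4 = (n - 1)*(n^2 - 4*n + 4) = (n - 2)*(n - 1)*(n - 2)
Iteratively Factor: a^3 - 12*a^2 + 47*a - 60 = (a - 4)*(a^2 - 8*a + 15) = (a - 5)*(a - 4)*(a - 3)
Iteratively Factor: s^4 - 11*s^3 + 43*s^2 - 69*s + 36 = (s - 3)*(s^3 - 8*s^2 + 19*s - 12) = (s - 4)*(s - 3)*(s^2 - 4*s + 3) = (s - 4)*(s - 3)*(s - 1)*(s - 3)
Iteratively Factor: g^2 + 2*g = (g)*(g + 2)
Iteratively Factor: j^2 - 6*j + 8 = (j - 2)*(j - 4)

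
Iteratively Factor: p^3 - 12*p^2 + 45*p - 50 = (p - 5)*(p^2 - 7*p + 10) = (p - 5)^2*(p - 2)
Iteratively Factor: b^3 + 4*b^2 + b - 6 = (b - 1)*(b^2 + 5*b + 6) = (b - 1)*(b + 3)*(b + 2)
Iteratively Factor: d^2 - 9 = (d + 3)*(d - 3)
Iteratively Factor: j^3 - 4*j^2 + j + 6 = (j - 3)*(j^2 - j - 2) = (j - 3)*(j + 1)*(j - 2)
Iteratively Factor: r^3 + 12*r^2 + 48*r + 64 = (r + 4)*(r^2 + 8*r + 16) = (r + 4)^2*(r + 4)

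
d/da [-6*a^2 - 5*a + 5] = -12*a - 5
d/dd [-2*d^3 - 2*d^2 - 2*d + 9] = -6*d^2 - 4*d - 2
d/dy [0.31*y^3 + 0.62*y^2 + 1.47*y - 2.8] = 0.93*y^2 + 1.24*y + 1.47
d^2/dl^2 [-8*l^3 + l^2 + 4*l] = 2 - 48*l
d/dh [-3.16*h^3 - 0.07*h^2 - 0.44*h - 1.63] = -9.48*h^2 - 0.14*h - 0.44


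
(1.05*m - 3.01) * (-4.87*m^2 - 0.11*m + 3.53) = -5.1135*m^3 + 14.5432*m^2 + 4.0376*m - 10.6253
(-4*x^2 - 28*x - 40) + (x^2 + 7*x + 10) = -3*x^2 - 21*x - 30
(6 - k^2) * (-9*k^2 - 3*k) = 9*k^4 + 3*k^3 - 54*k^2 - 18*k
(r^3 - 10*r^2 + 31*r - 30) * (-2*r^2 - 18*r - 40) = -2*r^5 + 2*r^4 + 78*r^3 - 98*r^2 - 700*r + 1200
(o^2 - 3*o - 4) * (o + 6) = o^3 + 3*o^2 - 22*o - 24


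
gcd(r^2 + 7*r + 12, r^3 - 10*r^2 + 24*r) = 1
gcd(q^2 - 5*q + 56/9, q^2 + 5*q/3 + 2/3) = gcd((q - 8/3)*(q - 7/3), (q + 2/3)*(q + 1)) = 1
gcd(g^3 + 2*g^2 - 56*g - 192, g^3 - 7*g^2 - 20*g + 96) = g^2 - 4*g - 32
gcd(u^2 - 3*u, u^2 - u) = u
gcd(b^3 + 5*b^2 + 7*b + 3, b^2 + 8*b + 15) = b + 3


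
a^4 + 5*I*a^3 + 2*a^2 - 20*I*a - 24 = (a - 2)*(a + 2)*(a - I)*(a + 6*I)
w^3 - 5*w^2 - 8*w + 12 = (w - 6)*(w - 1)*(w + 2)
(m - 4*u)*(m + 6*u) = m^2 + 2*m*u - 24*u^2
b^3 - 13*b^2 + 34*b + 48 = (b - 8)*(b - 6)*(b + 1)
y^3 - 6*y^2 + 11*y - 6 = (y - 3)*(y - 2)*(y - 1)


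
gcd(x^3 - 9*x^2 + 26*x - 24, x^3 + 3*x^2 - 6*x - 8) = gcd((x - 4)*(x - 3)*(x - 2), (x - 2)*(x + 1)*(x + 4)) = x - 2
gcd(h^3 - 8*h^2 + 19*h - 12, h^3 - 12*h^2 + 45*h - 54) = h - 3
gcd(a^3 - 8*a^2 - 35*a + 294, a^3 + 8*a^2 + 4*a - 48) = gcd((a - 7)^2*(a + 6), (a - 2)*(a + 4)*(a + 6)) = a + 6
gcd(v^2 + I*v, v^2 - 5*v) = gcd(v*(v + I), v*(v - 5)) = v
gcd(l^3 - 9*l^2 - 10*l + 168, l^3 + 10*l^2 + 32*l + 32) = l + 4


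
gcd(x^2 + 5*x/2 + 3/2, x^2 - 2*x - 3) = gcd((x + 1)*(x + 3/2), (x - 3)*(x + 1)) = x + 1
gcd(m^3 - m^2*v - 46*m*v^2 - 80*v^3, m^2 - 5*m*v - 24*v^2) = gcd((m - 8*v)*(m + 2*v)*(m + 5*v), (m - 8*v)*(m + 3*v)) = -m + 8*v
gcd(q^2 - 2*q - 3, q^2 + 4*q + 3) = q + 1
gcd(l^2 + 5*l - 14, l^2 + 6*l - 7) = l + 7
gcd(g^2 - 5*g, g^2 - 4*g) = g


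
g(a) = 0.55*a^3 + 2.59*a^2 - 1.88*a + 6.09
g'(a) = 1.65*a^2 + 5.18*a - 1.88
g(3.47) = 53.73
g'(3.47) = 35.96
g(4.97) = 128.24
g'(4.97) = 64.62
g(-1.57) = 13.30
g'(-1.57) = -5.95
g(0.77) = 6.43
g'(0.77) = 3.09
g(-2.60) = 18.82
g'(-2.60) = -4.19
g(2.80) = 33.21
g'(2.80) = 25.56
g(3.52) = 55.55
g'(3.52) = 36.80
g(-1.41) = 12.35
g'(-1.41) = -5.90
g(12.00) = 1306.89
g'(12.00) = 297.88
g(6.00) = 206.85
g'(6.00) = 88.60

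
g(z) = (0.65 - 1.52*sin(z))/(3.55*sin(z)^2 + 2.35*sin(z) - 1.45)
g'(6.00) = 0.68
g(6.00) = -0.59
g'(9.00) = 19.10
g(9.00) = 0.19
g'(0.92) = 0.04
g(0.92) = -0.21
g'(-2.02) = -8.49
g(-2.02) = -2.94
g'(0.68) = -0.03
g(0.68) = -0.21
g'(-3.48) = 3.17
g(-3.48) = -0.52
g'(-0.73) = 2.22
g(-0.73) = -1.16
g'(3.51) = -0.84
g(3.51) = -0.65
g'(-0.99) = 5.23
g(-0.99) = -2.06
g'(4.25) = -8.09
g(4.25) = -2.83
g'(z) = (0.65 - 1.52*sin(z))*(-7.1*sin(z)*cos(z) - 2.35*cos(z))/(3.55*sin(z)^2 + 2.35*sin(z) - 1.45)^2 - 1.52*cos(z)/(3.55*sin(z)^2 + 2.35*sin(z) - 1.45)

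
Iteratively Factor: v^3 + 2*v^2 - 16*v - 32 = (v - 4)*(v^2 + 6*v + 8) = (v - 4)*(v + 2)*(v + 4)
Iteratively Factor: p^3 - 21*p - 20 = (p + 1)*(p^2 - p - 20) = (p - 5)*(p + 1)*(p + 4)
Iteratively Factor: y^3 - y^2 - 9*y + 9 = (y - 3)*(y^2 + 2*y - 3) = (y - 3)*(y + 3)*(y - 1)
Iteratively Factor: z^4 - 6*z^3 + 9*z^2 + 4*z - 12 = (z - 2)*(z^3 - 4*z^2 + z + 6) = (z - 2)*(z + 1)*(z^2 - 5*z + 6) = (z - 3)*(z - 2)*(z + 1)*(z - 2)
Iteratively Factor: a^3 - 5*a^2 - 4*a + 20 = (a - 5)*(a^2 - 4) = (a - 5)*(a + 2)*(a - 2)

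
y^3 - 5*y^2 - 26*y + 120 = (y - 6)*(y - 4)*(y + 5)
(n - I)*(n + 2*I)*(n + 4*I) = n^3 + 5*I*n^2 - 2*n + 8*I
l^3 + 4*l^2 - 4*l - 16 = (l - 2)*(l + 2)*(l + 4)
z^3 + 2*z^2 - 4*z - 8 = (z - 2)*(z + 2)^2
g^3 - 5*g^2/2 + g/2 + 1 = (g - 2)*(g - 1)*(g + 1/2)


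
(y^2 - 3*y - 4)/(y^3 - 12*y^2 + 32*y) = (y + 1)/(y*(y - 8))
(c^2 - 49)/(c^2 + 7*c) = (c - 7)/c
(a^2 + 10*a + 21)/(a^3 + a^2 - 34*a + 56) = (a + 3)/(a^2 - 6*a + 8)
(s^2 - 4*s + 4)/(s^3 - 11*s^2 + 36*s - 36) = (s - 2)/(s^2 - 9*s + 18)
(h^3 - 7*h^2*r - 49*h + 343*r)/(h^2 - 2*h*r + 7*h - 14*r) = (-h^2 + 7*h*r + 7*h - 49*r)/(-h + 2*r)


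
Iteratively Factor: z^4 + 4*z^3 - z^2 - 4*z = (z + 4)*(z^3 - z) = z*(z + 4)*(z^2 - 1) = z*(z - 1)*(z + 4)*(z + 1)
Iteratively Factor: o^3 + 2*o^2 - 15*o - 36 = (o + 3)*(o^2 - o - 12) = (o + 3)^2*(o - 4)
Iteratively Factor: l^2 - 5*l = (l - 5)*(l)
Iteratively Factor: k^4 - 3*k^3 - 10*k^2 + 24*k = (k + 3)*(k^3 - 6*k^2 + 8*k) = k*(k + 3)*(k^2 - 6*k + 8) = k*(k - 2)*(k + 3)*(k - 4)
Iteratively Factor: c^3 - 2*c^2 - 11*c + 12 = (c + 3)*(c^2 - 5*c + 4) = (c - 1)*(c + 3)*(c - 4)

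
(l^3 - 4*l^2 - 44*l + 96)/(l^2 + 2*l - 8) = (l^2 - 2*l - 48)/(l + 4)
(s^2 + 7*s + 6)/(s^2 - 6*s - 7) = (s + 6)/(s - 7)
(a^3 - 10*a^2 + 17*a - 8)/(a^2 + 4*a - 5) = (a^2 - 9*a + 8)/(a + 5)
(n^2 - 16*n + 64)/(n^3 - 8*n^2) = (n - 8)/n^2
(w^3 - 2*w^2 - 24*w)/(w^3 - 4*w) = (w^2 - 2*w - 24)/(w^2 - 4)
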